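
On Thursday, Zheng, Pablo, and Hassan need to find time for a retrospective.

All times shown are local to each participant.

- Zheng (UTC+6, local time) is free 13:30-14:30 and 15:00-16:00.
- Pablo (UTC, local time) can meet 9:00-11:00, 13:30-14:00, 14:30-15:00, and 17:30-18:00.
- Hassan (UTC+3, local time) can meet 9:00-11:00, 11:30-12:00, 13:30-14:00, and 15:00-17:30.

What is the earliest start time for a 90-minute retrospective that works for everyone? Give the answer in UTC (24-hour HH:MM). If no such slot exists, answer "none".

none

Zheng → UTC: 07:30–08:30, 09:00–10:00.
Pablo → UTC: 09:00–11:00, 13:30–14:00, 14:30–15:00, 17:30–18:00.
Hassan → UTC: 06:00–08:00, 08:30–09:00, 10:30–11:00, 12:00–14:30.
Zheng ∩ Pablo: 09:00–10:00.
Zheng ∩ Pablo ∩ Hassan: (none).
Windows ≥ 90 min: (none).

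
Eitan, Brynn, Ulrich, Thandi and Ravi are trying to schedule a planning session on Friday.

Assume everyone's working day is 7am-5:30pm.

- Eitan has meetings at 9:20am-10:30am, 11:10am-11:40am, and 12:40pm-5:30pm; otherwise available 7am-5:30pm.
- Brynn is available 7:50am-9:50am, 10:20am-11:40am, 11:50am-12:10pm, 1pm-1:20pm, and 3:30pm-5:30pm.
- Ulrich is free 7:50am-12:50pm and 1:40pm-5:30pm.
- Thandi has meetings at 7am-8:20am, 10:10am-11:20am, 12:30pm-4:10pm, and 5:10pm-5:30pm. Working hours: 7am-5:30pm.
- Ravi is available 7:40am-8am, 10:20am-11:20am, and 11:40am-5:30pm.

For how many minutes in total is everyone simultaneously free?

20 minutes

Eitan free within 07:00–17:30: 07:00–09:20, 10:30–11:10, 11:40–12:40.
Thandi free within 07:00–17:30: 08:20–10:10, 11:20–12:30, 16:10–17:10.
Eitan ∩ Brynn: 07:50–09:20, 10:30–11:10, 11:50–12:10.
Eitan ∩ Brynn ∩ Ulrich: 07:50–09:20, 10:30–11:10, 11:50–12:10.
Eitan ∩ Brynn ∩ Ulrich ∩ Thandi: 08:20–09:20, 11:50–12:10.
Eitan ∩ Brynn ∩ Ulrich ∩ Thandi ∩ Ravi: 11:50–12:10.
Total common minutes: 20.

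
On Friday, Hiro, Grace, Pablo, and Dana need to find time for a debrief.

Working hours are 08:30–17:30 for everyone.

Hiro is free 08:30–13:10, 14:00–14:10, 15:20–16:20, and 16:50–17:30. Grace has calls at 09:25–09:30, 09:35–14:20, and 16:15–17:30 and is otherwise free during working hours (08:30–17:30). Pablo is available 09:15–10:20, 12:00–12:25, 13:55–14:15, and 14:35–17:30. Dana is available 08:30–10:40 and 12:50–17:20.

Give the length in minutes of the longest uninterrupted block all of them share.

Grace free within 08:30–17:30: 08:30–09:25, 09:30–09:35, 14:20–16:15.
Hiro ∩ Grace: 08:30–09:25, 09:30–09:35, 15:20–16:15.
Hiro ∩ Grace ∩ Pablo: 09:15–09:25, 09:30–09:35, 15:20–16:15.
Hiro ∩ Grace ∩ Pablo ∩ Dana: 09:15–09:25, 09:30–09:35, 15:20–16:15.
Common window lengths: 10, 5, 55 min; longest is 55.

55 minutes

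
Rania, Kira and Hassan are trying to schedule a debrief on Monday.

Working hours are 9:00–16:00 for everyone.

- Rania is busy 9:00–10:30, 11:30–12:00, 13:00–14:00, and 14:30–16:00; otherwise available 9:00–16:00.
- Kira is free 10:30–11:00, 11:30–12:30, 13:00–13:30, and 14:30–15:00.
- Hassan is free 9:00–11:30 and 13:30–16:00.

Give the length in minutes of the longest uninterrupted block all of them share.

Rania free within 09:00–16:00: 10:30–11:30, 12:00–13:00, 14:00–14:30.
Rania ∩ Kira: 10:30–11:00, 12:00–12:30.
Rania ∩ Kira ∩ Hassan: 10:30–11:00.
Single common window of 30 minutes.

30 minutes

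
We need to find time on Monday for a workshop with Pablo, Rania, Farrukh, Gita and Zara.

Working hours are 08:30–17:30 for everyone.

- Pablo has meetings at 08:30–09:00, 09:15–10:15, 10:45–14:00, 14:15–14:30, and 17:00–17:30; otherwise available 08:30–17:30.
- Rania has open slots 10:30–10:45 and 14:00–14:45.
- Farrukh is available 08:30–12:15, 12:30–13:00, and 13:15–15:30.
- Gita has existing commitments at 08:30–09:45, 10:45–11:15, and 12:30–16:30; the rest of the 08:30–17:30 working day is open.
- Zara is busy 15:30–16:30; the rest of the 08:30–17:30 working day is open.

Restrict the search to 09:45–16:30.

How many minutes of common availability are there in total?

Pablo free within 08:30–17:30: 09:00–09:15, 10:15–10:45, 14:00–14:15, 14:30–17:00.
Gita free within 08:30–17:30: 09:45–10:45, 11:15–12:30, 16:30–17:30.
Zara free within 08:30–17:30: 08:30–15:30, 16:30–17:30.
Pablo ∩ Rania: 10:30–10:45, 14:00–14:15, 14:30–14:45.
Pablo ∩ Rania ∩ Farrukh: 10:30–10:45, 14:00–14:15, 14:30–14:45.
Pablo ∩ Rania ∩ Farrukh ∩ Gita: 10:30–10:45.
Pablo ∩ Rania ∩ Farrukh ∩ Gita ∩ Zara: 10:30–10:45.
Restricted to 09:45–16:30: 10:30–10:45.
Total common minutes: 15.

15 minutes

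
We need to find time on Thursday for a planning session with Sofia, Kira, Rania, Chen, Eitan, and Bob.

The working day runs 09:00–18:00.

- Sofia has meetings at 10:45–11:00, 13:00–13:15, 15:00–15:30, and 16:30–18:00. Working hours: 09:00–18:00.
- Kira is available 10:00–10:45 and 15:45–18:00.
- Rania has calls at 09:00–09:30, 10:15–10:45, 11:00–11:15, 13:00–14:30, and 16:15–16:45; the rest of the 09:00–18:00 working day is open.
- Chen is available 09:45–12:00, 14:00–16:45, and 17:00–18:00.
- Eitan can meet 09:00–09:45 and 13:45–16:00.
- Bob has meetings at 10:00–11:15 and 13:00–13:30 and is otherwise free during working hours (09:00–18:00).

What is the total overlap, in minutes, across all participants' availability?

15 minutes

Sofia free within 09:00–18:00: 09:00–10:45, 11:00–13:00, 13:15–15:00, 15:30–16:30.
Rania free within 09:00–18:00: 09:30–10:15, 10:45–11:00, 11:15–13:00, 14:30–16:15, 16:45–18:00.
Bob free within 09:00–18:00: 09:00–10:00, 11:15–13:00, 13:30–18:00.
Sofia ∩ Kira: 10:00–10:45, 15:45–16:30.
Sofia ∩ Kira ∩ Rania: 10:00–10:15, 15:45–16:15.
Sofia ∩ Kira ∩ Rania ∩ Chen: 10:00–10:15, 15:45–16:15.
Sofia ∩ Kira ∩ Rania ∩ Chen ∩ Eitan: 15:45–16:00.
Sofia ∩ Kira ∩ Rania ∩ Chen ∩ Eitan ∩ Bob: 15:45–16:00.
Total common minutes: 15.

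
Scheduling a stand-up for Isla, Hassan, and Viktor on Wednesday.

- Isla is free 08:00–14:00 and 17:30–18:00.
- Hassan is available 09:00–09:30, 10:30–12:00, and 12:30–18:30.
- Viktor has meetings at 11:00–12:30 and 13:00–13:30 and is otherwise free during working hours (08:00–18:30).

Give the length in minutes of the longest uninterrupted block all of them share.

30 minutes

Viktor free within 08:00–18:30: 08:00–11:00, 12:30–13:00, 13:30–18:30.
Isla ∩ Hassan: 09:00–09:30, 10:30–12:00, 12:30–14:00, 17:30–18:00.
Isla ∩ Hassan ∩ Viktor: 09:00–09:30, 10:30–11:00, 12:30–13:00, 13:30–14:00, 17:30–18:00.
Common window lengths: 30, 30, 30, 30, 30 min; longest is 30.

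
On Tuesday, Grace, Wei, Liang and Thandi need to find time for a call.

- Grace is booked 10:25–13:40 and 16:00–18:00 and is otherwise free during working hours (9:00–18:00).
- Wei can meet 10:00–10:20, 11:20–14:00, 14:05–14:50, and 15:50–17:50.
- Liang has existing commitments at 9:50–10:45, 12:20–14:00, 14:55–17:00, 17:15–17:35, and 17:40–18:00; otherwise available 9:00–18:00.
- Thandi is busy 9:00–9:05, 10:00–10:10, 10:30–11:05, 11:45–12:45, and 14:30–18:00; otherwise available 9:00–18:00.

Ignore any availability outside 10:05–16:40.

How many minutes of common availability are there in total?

Grace free within 09:00–18:00: 09:00–10:25, 13:40–16:00.
Liang free within 09:00–18:00: 09:00–09:50, 10:45–12:20, 14:00–14:55, 17:00–17:15, 17:35–17:40.
Thandi free within 09:00–18:00: 09:05–10:00, 10:10–10:30, 11:05–11:45, 12:45–14:30.
Grace ∩ Wei: 10:00–10:20, 13:40–14:00, 14:05–14:50, 15:50–16:00.
Grace ∩ Wei ∩ Liang: 14:05–14:50.
Grace ∩ Wei ∩ Liang ∩ Thandi: 14:05–14:30.
Restricted to 10:05–16:40: 14:05–14:30.
Total common minutes: 25.

25 minutes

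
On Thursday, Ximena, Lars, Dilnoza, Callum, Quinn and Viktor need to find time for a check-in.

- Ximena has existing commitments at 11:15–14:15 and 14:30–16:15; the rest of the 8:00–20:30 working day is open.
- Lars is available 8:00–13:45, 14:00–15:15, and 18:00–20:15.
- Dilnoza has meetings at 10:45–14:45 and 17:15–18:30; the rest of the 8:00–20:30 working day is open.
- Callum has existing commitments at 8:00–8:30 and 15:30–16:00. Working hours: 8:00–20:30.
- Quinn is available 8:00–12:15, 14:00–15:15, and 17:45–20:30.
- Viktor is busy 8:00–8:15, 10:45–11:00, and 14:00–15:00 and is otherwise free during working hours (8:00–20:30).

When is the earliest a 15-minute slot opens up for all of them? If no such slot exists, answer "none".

Ximena free within 08:00–20:30: 08:00–11:15, 14:15–14:30, 16:15–20:30.
Dilnoza free within 08:00–20:30: 08:00–10:45, 14:45–17:15, 18:30–20:30.
Callum free within 08:00–20:30: 08:30–15:30, 16:00–20:30.
Viktor free within 08:00–20:30: 08:15–10:45, 11:00–14:00, 15:00–20:30.
Ximena ∩ Lars: 08:00–11:15, 14:15–14:30, 18:00–20:15.
Ximena ∩ Lars ∩ Dilnoza: 08:00–10:45, 18:30–20:15.
Ximena ∩ Lars ∩ Dilnoza ∩ Callum: 08:30–10:45, 18:30–20:15.
Ximena ∩ Lars ∩ Dilnoza ∩ Callum ∩ Quinn: 08:30–10:45, 18:30–20:15.
Ximena ∩ Lars ∩ Dilnoza ∩ Callum ∩ Quinn ∩ Viktor: 08:30–10:45, 18:30–20:15.
Windows ≥ 15 min: 08:30–10:45, 18:30–20:15.
Earliest such window starts at 08:30.

08:30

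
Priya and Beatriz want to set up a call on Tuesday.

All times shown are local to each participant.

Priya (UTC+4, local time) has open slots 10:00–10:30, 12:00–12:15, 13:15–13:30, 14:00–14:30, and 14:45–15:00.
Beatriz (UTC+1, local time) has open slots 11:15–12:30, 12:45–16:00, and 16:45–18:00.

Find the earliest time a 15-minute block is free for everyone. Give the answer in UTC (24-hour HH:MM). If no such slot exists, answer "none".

Priya → UTC: 06:00–06:30, 08:00–08:15, 09:15–09:30, 10:00–10:30, 10:45–11:00.
Beatriz → UTC: 10:15–11:30, 11:45–15:00, 15:45–17:00.
Priya ∩ Beatriz: 10:15–10:30, 10:45–11:00.
Windows ≥ 15 min: 10:15–10:30, 10:45–11:00.
Earliest such window starts at 10:15.

10:15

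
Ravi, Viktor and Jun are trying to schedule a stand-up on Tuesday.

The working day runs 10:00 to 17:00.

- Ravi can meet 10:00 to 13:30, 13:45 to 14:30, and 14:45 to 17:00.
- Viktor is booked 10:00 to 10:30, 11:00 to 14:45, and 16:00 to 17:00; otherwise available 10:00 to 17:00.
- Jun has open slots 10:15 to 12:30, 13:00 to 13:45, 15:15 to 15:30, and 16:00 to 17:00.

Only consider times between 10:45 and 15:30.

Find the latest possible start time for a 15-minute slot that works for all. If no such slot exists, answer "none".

Viktor free within 10:00–17:00: 10:30–11:00, 14:45–16:00.
Ravi ∩ Viktor: 10:30–11:00, 14:45–16:00.
Ravi ∩ Viktor ∩ Jun: 10:30–11:00, 15:15–15:30.
Restricted to 10:45–15:30: 10:45–11:00, 15:15–15:30.
Windows ≥ 15 min: 10:45–11:00, 15:15–15:30.
Latest start in the last window 15:15–15:30 is 15:30 − 15 min = 15:15.

15:15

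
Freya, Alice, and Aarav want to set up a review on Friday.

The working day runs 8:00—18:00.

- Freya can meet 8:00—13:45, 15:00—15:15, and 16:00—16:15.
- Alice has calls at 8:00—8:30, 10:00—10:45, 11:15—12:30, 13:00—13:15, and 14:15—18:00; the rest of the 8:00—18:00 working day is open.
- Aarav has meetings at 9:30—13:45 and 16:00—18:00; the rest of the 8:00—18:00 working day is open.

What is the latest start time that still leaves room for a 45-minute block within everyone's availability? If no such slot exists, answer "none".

Alice free within 08:00–18:00: 08:30–10:00, 10:45–11:15, 12:30–13:00, 13:15–14:15.
Aarav free within 08:00–18:00: 08:00–09:30, 13:45–16:00.
Freya ∩ Alice: 08:30–10:00, 10:45–11:15, 12:30–13:00, 13:15–13:45.
Freya ∩ Alice ∩ Aarav: 08:30–09:30.
Windows ≥ 45 min: 08:30–09:30.
Latest start in the last window 08:30–09:30 is 09:30 − 45 min = 08:45.

08:45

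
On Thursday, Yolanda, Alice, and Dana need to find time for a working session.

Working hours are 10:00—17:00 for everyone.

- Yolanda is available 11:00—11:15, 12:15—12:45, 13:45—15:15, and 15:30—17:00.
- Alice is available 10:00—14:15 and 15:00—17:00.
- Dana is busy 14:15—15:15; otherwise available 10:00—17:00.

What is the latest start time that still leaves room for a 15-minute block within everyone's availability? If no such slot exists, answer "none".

16:45

Dana free within 10:00–17:00: 10:00–14:15, 15:15–17:00.
Yolanda ∩ Alice: 11:00–11:15, 12:15–12:45, 13:45–14:15, 15:00–15:15, 15:30–17:00.
Yolanda ∩ Alice ∩ Dana: 11:00–11:15, 12:15–12:45, 13:45–14:15, 15:30–17:00.
Windows ≥ 15 min: 11:00–11:15, 12:15–12:45, 13:45–14:15, 15:30–17:00.
Latest start in the last window 15:30–17:00 is 17:00 − 15 min = 16:45.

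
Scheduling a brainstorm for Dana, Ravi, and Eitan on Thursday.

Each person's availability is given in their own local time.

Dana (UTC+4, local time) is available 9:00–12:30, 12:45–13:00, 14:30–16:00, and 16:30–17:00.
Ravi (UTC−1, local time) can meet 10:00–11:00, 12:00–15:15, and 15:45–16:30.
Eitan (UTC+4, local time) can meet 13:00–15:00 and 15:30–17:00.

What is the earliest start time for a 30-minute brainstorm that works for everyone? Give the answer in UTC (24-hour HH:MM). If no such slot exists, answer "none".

Dana → UTC: 05:00–08:30, 08:45–09:00, 10:30–12:00, 12:30–13:00.
Ravi → UTC: 11:00–12:00, 13:00–16:15, 16:45–17:30.
Eitan → UTC: 09:00–11:00, 11:30–13:00.
Dana ∩ Ravi: 11:00–12:00.
Dana ∩ Ravi ∩ Eitan: 11:30–12:00.
Windows ≥ 30 min: 11:30–12:00.
Earliest such window starts at 11:30.

11:30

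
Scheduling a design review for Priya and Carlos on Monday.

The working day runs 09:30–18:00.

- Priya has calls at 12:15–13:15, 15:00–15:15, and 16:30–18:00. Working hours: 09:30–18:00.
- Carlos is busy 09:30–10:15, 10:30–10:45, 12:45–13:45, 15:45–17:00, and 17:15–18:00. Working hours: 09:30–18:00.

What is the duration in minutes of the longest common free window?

Priya free within 09:30–18:00: 09:30–12:15, 13:15–15:00, 15:15–16:30.
Carlos free within 09:30–18:00: 10:15–10:30, 10:45–12:45, 13:45–15:45, 17:00–17:15.
Priya ∩ Carlos: 10:15–10:30, 10:45–12:15, 13:45–15:00, 15:15–15:45.
Common window lengths: 15, 90, 75, 30 min; longest is 90.

90 minutes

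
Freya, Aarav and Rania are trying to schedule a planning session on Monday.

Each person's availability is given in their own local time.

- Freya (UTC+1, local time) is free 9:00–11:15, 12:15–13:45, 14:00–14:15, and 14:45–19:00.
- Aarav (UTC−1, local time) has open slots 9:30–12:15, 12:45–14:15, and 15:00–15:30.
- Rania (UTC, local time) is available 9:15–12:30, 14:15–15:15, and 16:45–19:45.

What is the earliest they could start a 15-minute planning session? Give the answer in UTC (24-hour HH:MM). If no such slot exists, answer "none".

11:15

Freya → UTC: 08:00–10:15, 11:15–12:45, 13:00–13:15, 13:45–18:00.
Aarav → UTC: 10:30–13:15, 13:45–15:15, 16:00–16:30.
Rania → UTC: 09:15–12:30, 14:15–15:15, 16:45–19:45.
Freya ∩ Aarav: 11:15–12:45, 13:00–13:15, 13:45–15:15, 16:00–16:30.
Freya ∩ Aarav ∩ Rania: 11:15–12:30, 14:15–15:15.
Windows ≥ 15 min: 11:15–12:30, 14:15–15:15.
Earliest such window starts at 11:15.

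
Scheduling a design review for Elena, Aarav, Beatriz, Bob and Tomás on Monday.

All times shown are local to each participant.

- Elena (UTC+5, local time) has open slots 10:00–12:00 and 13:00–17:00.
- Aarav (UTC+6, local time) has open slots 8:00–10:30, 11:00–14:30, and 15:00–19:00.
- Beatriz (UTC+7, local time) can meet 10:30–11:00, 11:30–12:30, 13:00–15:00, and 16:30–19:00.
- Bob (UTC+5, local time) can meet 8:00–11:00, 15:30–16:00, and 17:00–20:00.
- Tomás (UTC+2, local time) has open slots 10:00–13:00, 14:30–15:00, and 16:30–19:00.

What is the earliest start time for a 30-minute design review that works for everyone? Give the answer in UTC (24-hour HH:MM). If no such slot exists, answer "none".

Elena → UTC: 05:00–07:00, 08:00–12:00.
Aarav → UTC: 02:00–04:30, 05:00–08:30, 09:00–13:00.
Beatriz → UTC: 03:30–04:00, 04:30–05:30, 06:00–08:00, 09:30–12:00.
Bob → UTC: 03:00–06:00, 10:30–11:00, 12:00–15:00.
Tomás → UTC: 08:00–11:00, 12:30–13:00, 14:30–17:00.
Elena ∩ Aarav: 05:00–07:00, 08:00–08:30, 09:00–12:00.
Elena ∩ Aarav ∩ Beatriz: 05:00–05:30, 06:00–07:00, 09:30–12:00.
Elena ∩ Aarav ∩ Beatriz ∩ Bob: 05:00–05:30, 10:30–11:00.
Elena ∩ Aarav ∩ Beatriz ∩ Bob ∩ Tomás: 10:30–11:00.
Windows ≥ 30 min: 10:30–11:00.
Earliest such window starts at 10:30.

10:30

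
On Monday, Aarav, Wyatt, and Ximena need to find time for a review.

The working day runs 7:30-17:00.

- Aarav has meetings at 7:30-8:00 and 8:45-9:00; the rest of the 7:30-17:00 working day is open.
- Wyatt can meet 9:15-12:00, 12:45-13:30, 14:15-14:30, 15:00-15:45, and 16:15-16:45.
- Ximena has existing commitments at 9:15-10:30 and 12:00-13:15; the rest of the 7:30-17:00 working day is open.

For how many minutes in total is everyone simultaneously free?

Aarav free within 07:30–17:00: 08:00–08:45, 09:00–17:00.
Ximena free within 07:30–17:00: 07:30–09:15, 10:30–12:00, 13:15–17:00.
Aarav ∩ Wyatt: 09:15–12:00, 12:45–13:30, 14:15–14:30, 15:00–15:45, 16:15–16:45.
Aarav ∩ Wyatt ∩ Ximena: 10:30–12:00, 13:15–13:30, 14:15–14:30, 15:00–15:45, 16:15–16:45.
Total common minutes: 90 + 15 + 15 + 45 + 30 = 195.

195 minutes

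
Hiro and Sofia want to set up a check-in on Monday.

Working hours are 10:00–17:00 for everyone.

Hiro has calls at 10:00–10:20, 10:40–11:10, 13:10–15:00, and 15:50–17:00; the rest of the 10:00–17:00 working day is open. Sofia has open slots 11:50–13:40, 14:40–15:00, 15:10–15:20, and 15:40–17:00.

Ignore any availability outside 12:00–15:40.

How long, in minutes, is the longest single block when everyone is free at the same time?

70 minutes

Hiro free within 10:00–17:00: 10:20–10:40, 11:10–13:10, 15:00–15:50.
Hiro ∩ Sofia: 11:50–13:10, 15:10–15:20, 15:40–15:50.
Restricted to 12:00–15:40: 12:00–13:10, 15:10–15:20.
Common window lengths: 70, 10 min; longest is 70.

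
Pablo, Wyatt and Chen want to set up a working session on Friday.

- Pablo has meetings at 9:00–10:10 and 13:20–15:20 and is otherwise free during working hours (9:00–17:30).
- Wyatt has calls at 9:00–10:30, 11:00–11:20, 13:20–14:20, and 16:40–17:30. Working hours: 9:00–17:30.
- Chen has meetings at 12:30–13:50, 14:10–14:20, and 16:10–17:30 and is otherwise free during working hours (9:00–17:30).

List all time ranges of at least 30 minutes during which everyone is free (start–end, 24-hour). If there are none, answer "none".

10:30–11:00, 11:20–12:30, 15:20–16:10

Pablo free within 09:00–17:30: 10:10–13:20, 15:20–17:30.
Wyatt free within 09:00–17:30: 10:30–11:00, 11:20–13:20, 14:20–16:40.
Chen free within 09:00–17:30: 09:00–12:30, 13:50–14:10, 14:20–16:10.
Pablo ∩ Wyatt: 10:30–11:00, 11:20–13:20, 15:20–16:40.
Pablo ∩ Wyatt ∩ Chen: 10:30–11:00, 11:20–12:30, 15:20–16:10.
Windows ≥ 30 min: 10:30–11:00, 11:20–12:30, 15:20–16:10.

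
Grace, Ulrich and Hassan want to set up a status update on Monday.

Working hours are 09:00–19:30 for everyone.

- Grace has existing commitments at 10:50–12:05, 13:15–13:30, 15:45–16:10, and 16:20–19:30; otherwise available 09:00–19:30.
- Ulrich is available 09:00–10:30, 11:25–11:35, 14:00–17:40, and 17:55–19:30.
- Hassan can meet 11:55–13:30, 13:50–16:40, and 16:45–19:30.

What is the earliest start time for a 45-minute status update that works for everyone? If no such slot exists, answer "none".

14:00

Grace free within 09:00–19:30: 09:00–10:50, 12:05–13:15, 13:30–15:45, 16:10–16:20.
Grace ∩ Ulrich: 09:00–10:30, 14:00–15:45, 16:10–16:20.
Grace ∩ Ulrich ∩ Hassan: 14:00–15:45, 16:10–16:20.
Windows ≥ 45 min: 14:00–15:45.
Earliest such window starts at 14:00.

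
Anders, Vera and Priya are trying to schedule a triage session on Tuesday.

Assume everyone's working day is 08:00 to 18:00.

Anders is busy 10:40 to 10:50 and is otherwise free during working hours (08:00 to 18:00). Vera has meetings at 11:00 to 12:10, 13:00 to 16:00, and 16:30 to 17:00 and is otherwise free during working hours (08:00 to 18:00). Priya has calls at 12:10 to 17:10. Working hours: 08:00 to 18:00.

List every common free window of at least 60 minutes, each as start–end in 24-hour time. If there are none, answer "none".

Anders free within 08:00–18:00: 08:00–10:40, 10:50–18:00.
Vera free within 08:00–18:00: 08:00–11:00, 12:10–13:00, 16:00–16:30, 17:00–18:00.
Priya free within 08:00–18:00: 08:00–12:10, 17:10–18:00.
Anders ∩ Vera: 08:00–10:40, 10:50–11:00, 12:10–13:00, 16:00–16:30, 17:00–18:00.
Anders ∩ Vera ∩ Priya: 08:00–10:40, 10:50–11:00, 17:10–18:00.
Windows ≥ 60 min: 08:00–10:40.

08:00–10:40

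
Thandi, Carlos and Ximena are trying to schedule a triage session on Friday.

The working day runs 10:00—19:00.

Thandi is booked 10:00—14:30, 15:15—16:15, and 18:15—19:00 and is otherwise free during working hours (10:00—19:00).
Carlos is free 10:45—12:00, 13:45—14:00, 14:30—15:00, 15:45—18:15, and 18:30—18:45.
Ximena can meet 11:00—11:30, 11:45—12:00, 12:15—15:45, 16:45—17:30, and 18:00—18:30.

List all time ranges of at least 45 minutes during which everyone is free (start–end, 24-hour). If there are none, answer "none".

16:45–17:30

Thandi free within 10:00–19:00: 14:30–15:15, 16:15–18:15.
Thandi ∩ Carlos: 14:30–15:00, 16:15–18:15.
Thandi ∩ Carlos ∩ Ximena: 14:30–15:00, 16:45–17:30, 18:00–18:15.
Windows ≥ 45 min: 16:45–17:30.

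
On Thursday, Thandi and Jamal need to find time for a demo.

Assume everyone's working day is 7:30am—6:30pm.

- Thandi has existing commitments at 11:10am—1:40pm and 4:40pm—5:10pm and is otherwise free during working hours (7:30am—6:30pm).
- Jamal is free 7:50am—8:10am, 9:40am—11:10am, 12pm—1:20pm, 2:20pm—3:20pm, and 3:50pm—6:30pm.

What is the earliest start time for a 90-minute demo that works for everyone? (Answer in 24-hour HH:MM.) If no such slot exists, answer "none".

09:40

Thandi free within 07:30–18:30: 07:30–11:10, 13:40–16:40, 17:10–18:30.
Thandi ∩ Jamal: 07:50–08:10, 09:40–11:10, 14:20–15:20, 15:50–16:40, 17:10–18:30.
Windows ≥ 90 min: 09:40–11:10.
Earliest such window starts at 09:40.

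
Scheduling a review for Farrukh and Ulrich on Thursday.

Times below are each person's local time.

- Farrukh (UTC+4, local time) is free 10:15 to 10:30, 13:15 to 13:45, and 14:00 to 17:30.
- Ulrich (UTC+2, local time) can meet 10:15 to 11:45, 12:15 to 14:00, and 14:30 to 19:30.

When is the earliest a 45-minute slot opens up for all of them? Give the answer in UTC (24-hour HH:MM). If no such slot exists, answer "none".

Farrukh → UTC: 06:15–06:30, 09:15–09:45, 10:00–13:30.
Ulrich → UTC: 08:15–09:45, 10:15–12:00, 12:30–17:30.
Farrukh ∩ Ulrich: 09:15–09:45, 10:15–12:00, 12:30–13:30.
Windows ≥ 45 min: 10:15–12:00, 12:30–13:30.
Earliest such window starts at 10:15.

10:15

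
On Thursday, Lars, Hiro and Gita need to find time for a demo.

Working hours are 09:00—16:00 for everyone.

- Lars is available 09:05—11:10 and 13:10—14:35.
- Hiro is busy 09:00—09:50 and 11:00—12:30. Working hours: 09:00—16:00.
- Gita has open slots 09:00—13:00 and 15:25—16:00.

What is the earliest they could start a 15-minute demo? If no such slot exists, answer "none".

Hiro free within 09:00–16:00: 09:50–11:00, 12:30–16:00.
Lars ∩ Hiro: 09:50–11:00, 13:10–14:35.
Lars ∩ Hiro ∩ Gita: 09:50–11:00.
Windows ≥ 15 min: 09:50–11:00.
Earliest such window starts at 09:50.

09:50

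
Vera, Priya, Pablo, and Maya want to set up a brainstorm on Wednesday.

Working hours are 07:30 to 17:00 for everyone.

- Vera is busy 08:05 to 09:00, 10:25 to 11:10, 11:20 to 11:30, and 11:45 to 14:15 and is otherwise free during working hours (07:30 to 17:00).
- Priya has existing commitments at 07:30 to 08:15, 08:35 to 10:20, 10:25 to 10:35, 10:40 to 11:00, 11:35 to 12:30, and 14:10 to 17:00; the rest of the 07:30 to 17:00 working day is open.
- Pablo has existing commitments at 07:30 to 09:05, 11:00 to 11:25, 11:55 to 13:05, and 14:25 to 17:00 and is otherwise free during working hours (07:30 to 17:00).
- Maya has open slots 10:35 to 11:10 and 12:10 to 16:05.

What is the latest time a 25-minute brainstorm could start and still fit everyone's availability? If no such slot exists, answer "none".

Vera free within 07:30–17:00: 07:30–08:05, 09:00–10:25, 11:10–11:20, 11:30–11:45, 14:15–17:00.
Priya free within 07:30–17:00: 08:15–08:35, 10:20–10:25, 10:35–10:40, 11:00–11:35, 12:30–14:10.
Pablo free within 07:30–17:00: 09:05–11:00, 11:25–11:55, 13:05–14:25.
Vera ∩ Priya: 10:20–10:25, 11:10–11:20, 11:30–11:35.
Vera ∩ Priya ∩ Pablo: 10:20–10:25, 11:30–11:35.
Vera ∩ Priya ∩ Pablo ∩ Maya: (none).
Windows ≥ 25 min: (none).

none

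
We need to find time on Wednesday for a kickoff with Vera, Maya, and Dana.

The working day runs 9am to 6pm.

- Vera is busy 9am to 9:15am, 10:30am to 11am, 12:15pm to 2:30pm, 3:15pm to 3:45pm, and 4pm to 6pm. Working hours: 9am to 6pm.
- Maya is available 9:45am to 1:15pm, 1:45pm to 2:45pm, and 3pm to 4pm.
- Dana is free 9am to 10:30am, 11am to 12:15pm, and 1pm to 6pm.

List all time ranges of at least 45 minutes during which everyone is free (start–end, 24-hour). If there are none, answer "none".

09:45–10:30, 11:00–12:15

Vera free within 09:00–18:00: 09:15–10:30, 11:00–12:15, 14:30–15:15, 15:45–16:00.
Vera ∩ Maya: 09:45–10:30, 11:00–12:15, 14:30–14:45, 15:00–15:15, 15:45–16:00.
Vera ∩ Maya ∩ Dana: 09:45–10:30, 11:00–12:15, 14:30–14:45, 15:00–15:15, 15:45–16:00.
Windows ≥ 45 min: 09:45–10:30, 11:00–12:15.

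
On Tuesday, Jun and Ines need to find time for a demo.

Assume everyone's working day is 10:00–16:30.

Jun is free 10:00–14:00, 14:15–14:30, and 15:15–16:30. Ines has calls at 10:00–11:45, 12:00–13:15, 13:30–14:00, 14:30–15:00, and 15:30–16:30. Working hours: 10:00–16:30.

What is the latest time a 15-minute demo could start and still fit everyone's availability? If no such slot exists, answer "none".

15:15

Ines free within 10:00–16:30: 11:45–12:00, 13:15–13:30, 14:00–14:30, 15:00–15:30.
Jun ∩ Ines: 11:45–12:00, 13:15–13:30, 14:15–14:30, 15:15–15:30.
Windows ≥ 15 min: 11:45–12:00, 13:15–13:30, 14:15–14:30, 15:15–15:30.
Latest start in the last window 15:15–15:30 is 15:30 − 15 min = 15:15.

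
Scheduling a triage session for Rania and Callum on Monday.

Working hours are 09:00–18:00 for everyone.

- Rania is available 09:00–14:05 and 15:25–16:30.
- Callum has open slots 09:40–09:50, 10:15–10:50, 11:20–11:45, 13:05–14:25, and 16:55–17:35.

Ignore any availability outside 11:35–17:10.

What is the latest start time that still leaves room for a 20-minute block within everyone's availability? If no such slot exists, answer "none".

13:45

Rania ∩ Callum: 09:40–09:50, 10:15–10:50, 11:20–11:45, 13:05–14:05.
Restricted to 11:35–17:10: 11:35–11:45, 13:05–14:05.
Windows ≥ 20 min: 13:05–14:05.
Latest start in the last window 13:05–14:05 is 14:05 − 20 min = 13:45.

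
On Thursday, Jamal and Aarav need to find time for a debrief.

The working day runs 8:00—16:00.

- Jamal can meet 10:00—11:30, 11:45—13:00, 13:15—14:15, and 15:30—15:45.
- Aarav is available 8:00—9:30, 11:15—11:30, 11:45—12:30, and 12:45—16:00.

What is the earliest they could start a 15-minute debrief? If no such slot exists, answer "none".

Jamal ∩ Aarav: 11:15–11:30, 11:45–12:30, 12:45–13:00, 13:15–14:15, 15:30–15:45.
Windows ≥ 15 min: 11:15–11:30, 11:45–12:30, 12:45–13:00, 13:15–14:15, 15:30–15:45.
Earliest such window starts at 11:15.

11:15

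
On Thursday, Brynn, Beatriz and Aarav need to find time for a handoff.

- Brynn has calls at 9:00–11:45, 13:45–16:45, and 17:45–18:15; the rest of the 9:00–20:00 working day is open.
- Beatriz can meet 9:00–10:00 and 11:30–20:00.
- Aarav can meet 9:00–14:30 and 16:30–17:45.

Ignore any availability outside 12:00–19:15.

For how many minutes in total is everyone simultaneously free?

Brynn free within 09:00–20:00: 11:45–13:45, 16:45–17:45, 18:15–20:00.
Brynn ∩ Beatriz: 11:45–13:45, 16:45–17:45, 18:15–20:00.
Brynn ∩ Beatriz ∩ Aarav: 11:45–13:45, 16:45–17:45.
Restricted to 12:00–19:15: 12:00–13:45, 16:45–17:45.
Total common minutes: 105 + 60 = 165.

165 minutes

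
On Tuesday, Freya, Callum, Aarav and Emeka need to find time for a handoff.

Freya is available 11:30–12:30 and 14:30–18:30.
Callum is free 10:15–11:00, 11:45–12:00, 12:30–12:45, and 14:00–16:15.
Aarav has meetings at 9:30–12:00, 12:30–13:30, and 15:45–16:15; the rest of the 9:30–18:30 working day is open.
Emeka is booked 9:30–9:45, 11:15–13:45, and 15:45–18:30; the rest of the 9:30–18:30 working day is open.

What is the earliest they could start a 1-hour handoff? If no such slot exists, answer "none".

14:30

Aarav free within 09:30–18:30: 12:00–12:30, 13:30–15:45, 16:15–18:30.
Emeka free within 09:30–18:30: 09:45–11:15, 13:45–15:45.
Freya ∩ Callum: 11:45–12:00, 14:30–16:15.
Freya ∩ Callum ∩ Aarav: 14:30–15:45.
Freya ∩ Callum ∩ Aarav ∩ Emeka: 14:30–15:45.
Windows ≥ 60 min: 14:30–15:45.
Earliest such window starts at 14:30.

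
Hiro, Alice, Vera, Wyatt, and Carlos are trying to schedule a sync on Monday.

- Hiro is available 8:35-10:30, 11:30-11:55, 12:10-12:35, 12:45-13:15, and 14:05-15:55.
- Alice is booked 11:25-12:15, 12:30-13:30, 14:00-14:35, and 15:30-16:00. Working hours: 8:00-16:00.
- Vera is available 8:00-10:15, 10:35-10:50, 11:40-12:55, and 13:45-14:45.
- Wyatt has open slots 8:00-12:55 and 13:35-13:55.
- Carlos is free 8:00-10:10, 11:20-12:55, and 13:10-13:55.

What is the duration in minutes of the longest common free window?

95 minutes

Alice free within 08:00–16:00: 08:00–11:25, 12:15–12:30, 13:30–14:00, 14:35–15:30.
Hiro ∩ Alice: 08:35–10:30, 12:15–12:30, 14:35–15:30.
Hiro ∩ Alice ∩ Vera: 08:35–10:15, 12:15–12:30, 14:35–14:45.
Hiro ∩ Alice ∩ Vera ∩ Wyatt: 08:35–10:15, 12:15–12:30.
Hiro ∩ Alice ∩ Vera ∩ Wyatt ∩ Carlos: 08:35–10:10, 12:15–12:30.
Common window lengths: 95, 15 min; longest is 95.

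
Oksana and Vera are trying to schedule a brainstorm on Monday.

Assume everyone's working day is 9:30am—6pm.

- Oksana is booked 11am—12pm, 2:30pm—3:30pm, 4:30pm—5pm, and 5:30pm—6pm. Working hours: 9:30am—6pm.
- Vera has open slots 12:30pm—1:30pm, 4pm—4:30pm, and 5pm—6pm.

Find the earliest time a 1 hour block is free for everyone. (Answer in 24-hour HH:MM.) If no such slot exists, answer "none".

Oksana free within 09:30–18:00: 09:30–11:00, 12:00–14:30, 15:30–16:30, 17:00–17:30.
Oksana ∩ Vera: 12:30–13:30, 16:00–16:30, 17:00–17:30.
Windows ≥ 60 min: 12:30–13:30.
Earliest such window starts at 12:30.

12:30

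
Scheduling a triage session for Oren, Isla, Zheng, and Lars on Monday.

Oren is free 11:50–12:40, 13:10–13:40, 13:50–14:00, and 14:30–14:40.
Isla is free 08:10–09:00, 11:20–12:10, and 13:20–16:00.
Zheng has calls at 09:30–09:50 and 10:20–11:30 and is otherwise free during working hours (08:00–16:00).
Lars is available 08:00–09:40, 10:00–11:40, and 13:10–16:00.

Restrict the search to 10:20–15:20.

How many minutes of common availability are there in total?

Zheng free within 08:00–16:00: 08:00–09:30, 09:50–10:20, 11:30–16:00.
Oren ∩ Isla: 11:50–12:10, 13:20–13:40, 13:50–14:00, 14:30–14:40.
Oren ∩ Isla ∩ Zheng: 11:50–12:10, 13:20–13:40, 13:50–14:00, 14:30–14:40.
Oren ∩ Isla ∩ Zheng ∩ Lars: 13:20–13:40, 13:50–14:00, 14:30–14:40.
Restricted to 10:20–15:20: 13:20–13:40, 13:50–14:00, 14:30–14:40.
Total common minutes: 20 + 10 + 10 = 40.

40 minutes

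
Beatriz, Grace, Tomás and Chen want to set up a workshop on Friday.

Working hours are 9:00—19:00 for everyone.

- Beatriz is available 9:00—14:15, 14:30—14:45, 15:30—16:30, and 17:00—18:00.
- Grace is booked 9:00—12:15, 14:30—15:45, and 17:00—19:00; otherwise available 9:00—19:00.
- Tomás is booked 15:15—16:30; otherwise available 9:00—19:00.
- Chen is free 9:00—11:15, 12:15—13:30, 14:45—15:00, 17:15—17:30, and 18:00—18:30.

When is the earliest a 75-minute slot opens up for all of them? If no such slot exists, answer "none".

Grace free within 09:00–19:00: 12:15–14:30, 15:45–17:00.
Tomás free within 09:00–19:00: 09:00–15:15, 16:30–19:00.
Beatriz ∩ Grace: 12:15–14:15, 15:45–16:30.
Beatriz ∩ Grace ∩ Tomás: 12:15–14:15.
Beatriz ∩ Grace ∩ Tomás ∩ Chen: 12:15–13:30.
Windows ≥ 75 min: 12:15–13:30.
Earliest such window starts at 12:15.

12:15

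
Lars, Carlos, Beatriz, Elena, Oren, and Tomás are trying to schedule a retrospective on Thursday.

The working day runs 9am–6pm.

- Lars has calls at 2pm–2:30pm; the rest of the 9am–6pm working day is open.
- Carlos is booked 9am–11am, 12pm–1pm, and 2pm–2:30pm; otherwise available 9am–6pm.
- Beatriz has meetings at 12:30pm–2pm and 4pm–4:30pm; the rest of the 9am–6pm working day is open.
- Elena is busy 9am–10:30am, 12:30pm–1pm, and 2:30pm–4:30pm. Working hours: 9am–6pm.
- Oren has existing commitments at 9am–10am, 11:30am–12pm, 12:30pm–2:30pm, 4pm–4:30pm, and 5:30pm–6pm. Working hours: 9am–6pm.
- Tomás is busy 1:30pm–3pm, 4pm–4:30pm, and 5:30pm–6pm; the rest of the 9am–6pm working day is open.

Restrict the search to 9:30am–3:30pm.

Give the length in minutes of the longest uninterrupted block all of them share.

30 minutes

Lars free within 09:00–18:00: 09:00–14:00, 14:30–18:00.
Carlos free within 09:00–18:00: 11:00–12:00, 13:00–14:00, 14:30–18:00.
Beatriz free within 09:00–18:00: 09:00–12:30, 14:00–16:00, 16:30–18:00.
Elena free within 09:00–18:00: 10:30–12:30, 13:00–14:30, 16:30–18:00.
Oren free within 09:00–18:00: 10:00–11:30, 12:00–12:30, 14:30–16:00, 16:30–17:30.
Tomás free within 09:00–18:00: 09:00–13:30, 15:00–16:00, 16:30–17:30.
Lars ∩ Carlos: 11:00–12:00, 13:00–14:00, 14:30–18:00.
Lars ∩ Carlos ∩ Beatriz: 11:00–12:00, 14:30–16:00, 16:30–18:00.
Lars ∩ Carlos ∩ Beatriz ∩ Elena: 11:00–12:00, 16:30–18:00.
Lars ∩ Carlos ∩ Beatriz ∩ Elena ∩ Oren: 11:00–11:30, 16:30–17:30.
Lars ∩ Carlos ∩ Beatriz ∩ Elena ∩ Oren ∩ Tomás: 11:00–11:30, 16:30–17:30.
Restricted to 09:30–15:30: 11:00–11:30.
Single common window of 30 minutes.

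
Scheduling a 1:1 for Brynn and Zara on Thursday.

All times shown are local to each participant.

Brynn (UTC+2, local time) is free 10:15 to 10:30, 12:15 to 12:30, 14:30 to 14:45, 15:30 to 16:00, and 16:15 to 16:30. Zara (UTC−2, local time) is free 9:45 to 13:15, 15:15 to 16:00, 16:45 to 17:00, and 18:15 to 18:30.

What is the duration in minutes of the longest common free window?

30 minutes

Brynn → UTC: 08:15–08:30, 10:15–10:30, 12:30–12:45, 13:30–14:00, 14:15–14:30.
Zara → UTC: 11:45–15:15, 17:15–18:00, 18:45–19:00, 20:15–20:30.
Brynn ∩ Zara: 12:30–12:45, 13:30–14:00, 14:15–14:30.
Common window lengths: 15, 30, 15 min; longest is 30.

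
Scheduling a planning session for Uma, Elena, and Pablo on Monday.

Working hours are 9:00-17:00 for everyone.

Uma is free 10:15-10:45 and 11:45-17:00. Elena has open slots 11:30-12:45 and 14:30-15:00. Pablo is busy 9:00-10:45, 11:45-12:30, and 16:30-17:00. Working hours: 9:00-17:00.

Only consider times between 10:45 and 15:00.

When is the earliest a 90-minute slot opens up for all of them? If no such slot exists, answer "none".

none

Pablo free within 09:00–17:00: 10:45–11:45, 12:30–16:30.
Uma ∩ Elena: 11:45–12:45, 14:30–15:00.
Uma ∩ Elena ∩ Pablo: 12:30–12:45, 14:30–15:00.
Restricted to 10:45–15:00: 12:30–12:45, 14:30–15:00.
Windows ≥ 90 min: (none).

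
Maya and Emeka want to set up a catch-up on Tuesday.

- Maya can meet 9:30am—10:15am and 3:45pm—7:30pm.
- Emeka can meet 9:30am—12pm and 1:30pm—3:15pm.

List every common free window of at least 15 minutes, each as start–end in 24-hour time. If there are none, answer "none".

09:30–10:15

Maya ∩ Emeka: 09:30–10:15.
Windows ≥ 15 min: 09:30–10:15.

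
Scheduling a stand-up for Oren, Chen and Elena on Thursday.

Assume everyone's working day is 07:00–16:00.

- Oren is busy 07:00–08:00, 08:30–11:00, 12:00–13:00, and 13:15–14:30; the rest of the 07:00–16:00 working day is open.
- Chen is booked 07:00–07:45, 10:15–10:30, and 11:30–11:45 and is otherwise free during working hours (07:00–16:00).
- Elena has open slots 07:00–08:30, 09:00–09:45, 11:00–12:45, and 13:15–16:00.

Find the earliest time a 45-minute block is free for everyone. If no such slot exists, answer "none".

Oren free within 07:00–16:00: 08:00–08:30, 11:00–12:00, 13:00–13:15, 14:30–16:00.
Chen free within 07:00–16:00: 07:45–10:15, 10:30–11:30, 11:45–16:00.
Oren ∩ Chen: 08:00–08:30, 11:00–11:30, 11:45–12:00, 13:00–13:15, 14:30–16:00.
Oren ∩ Chen ∩ Elena: 08:00–08:30, 11:00–11:30, 11:45–12:00, 14:30–16:00.
Windows ≥ 45 min: 14:30–16:00.
Earliest such window starts at 14:30.

14:30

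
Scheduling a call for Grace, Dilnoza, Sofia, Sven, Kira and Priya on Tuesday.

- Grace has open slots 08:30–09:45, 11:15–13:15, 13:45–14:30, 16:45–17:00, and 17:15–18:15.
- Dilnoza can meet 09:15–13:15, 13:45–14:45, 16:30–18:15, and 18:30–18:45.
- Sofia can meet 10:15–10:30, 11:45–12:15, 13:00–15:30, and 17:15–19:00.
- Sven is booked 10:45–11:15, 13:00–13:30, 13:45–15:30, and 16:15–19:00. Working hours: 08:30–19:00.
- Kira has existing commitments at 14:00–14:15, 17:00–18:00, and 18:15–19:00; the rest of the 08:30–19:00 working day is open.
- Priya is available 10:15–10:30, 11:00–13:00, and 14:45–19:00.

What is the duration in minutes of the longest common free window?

Sven free within 08:30–19:00: 08:30–10:45, 11:15–13:00, 13:30–13:45, 15:30–16:15.
Kira free within 08:30–19:00: 08:30–14:00, 14:15–17:00, 18:00–18:15.
Grace ∩ Dilnoza: 09:15–09:45, 11:15–13:15, 13:45–14:30, 16:45–17:00, 17:15–18:15.
Grace ∩ Dilnoza ∩ Sofia: 11:45–12:15, 13:00–13:15, 13:45–14:30, 17:15–18:15.
Grace ∩ Dilnoza ∩ Sofia ∩ Sven: 11:45–12:15.
Grace ∩ Dilnoza ∩ Sofia ∩ Sven ∩ Kira: 11:45–12:15.
Grace ∩ Dilnoza ∩ Sofia ∩ Sven ∩ Kira ∩ Priya: 11:45–12:15.
Single common window of 30 minutes.

30 minutes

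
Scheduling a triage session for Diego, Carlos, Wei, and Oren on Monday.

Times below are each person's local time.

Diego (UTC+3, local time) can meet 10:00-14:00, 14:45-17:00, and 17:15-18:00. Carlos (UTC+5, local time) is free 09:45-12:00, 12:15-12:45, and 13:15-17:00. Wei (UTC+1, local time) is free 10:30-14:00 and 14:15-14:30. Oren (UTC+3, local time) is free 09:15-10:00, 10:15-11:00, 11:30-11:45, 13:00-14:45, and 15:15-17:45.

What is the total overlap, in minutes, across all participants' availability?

Diego → UTC: 07:00–11:00, 11:45–14:00, 14:15–15:00.
Carlos → UTC: 04:45–07:00, 07:15–07:45, 08:15–12:00.
Wei → UTC: 09:30–13:00, 13:15–13:30.
Oren → UTC: 06:15–07:00, 07:15–08:00, 08:30–08:45, 10:00–11:45, 12:15–14:45.
Diego ∩ Carlos: 07:15–07:45, 08:15–11:00, 11:45–12:00.
Diego ∩ Carlos ∩ Wei: 09:30–11:00, 11:45–12:00.
Diego ∩ Carlos ∩ Wei ∩ Oren: 10:00–11:00.
Total common minutes: 60.

60 minutes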